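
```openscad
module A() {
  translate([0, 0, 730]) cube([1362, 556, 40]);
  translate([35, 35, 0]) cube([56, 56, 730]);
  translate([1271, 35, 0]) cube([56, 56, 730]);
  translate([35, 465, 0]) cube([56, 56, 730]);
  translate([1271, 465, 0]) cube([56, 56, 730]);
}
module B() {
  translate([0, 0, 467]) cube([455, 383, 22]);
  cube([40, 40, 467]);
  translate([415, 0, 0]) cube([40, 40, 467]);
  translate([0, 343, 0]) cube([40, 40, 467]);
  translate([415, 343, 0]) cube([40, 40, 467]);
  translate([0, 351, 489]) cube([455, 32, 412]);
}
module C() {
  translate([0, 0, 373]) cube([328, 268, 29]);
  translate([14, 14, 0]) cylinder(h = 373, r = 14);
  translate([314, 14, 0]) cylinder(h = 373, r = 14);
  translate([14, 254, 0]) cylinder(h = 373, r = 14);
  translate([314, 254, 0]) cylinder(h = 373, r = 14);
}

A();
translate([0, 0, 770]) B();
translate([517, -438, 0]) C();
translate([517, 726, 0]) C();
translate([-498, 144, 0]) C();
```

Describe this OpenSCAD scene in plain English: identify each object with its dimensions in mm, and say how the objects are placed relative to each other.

A is a table: top 1362 mm (x) × 556 mm (y), 40 mm thick, upper face at z = 770 mm, on four 56×56 mm square legs, each inset 35 mm from the nearest pair of top edges, running from z = 0 to the bottom of the top.

B is a chair. The seat is a 455×383×22 mm slab with its top at z = 489 mm, on four 40×40 mm corner legs (flush with the seat edges, standing on z = 0). A flat backrest 32 mm thick, 412 mm tall, spans the full seat width and rises from the seat top along its +y edge, rear face flush with the rear of the seat.

C is a four-legged stool. The seat is a 328×268×29 mm slab whose top surface is at z = 402 mm; four round legs, each 28 mm in diameter, run from the floor (z = 0) to the underside of the seat, each leg's axis is inset half a diameter from the nearest pair of seat edges (so the leg's bounding box is flush with the corner).

The chair is on top of the table. Three stools sit around the table at the −y, +y, −x sides.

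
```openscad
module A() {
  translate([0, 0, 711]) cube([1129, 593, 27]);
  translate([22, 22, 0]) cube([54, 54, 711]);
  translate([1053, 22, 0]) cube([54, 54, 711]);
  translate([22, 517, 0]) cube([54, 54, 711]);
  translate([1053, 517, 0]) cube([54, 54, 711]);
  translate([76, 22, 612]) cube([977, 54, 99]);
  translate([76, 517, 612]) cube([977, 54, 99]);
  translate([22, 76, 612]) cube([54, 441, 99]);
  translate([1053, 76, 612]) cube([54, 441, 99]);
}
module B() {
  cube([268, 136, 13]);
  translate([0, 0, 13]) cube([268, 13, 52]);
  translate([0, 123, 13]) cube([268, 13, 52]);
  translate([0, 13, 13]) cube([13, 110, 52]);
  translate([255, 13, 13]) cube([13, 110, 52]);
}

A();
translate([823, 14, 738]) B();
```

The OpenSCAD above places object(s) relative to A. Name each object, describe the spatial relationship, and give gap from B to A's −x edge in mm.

The open box's min-x is at 823; the table's min-x is 0; gap = 823 mm.

A is a table. B is an open box. The open box is on top of the table. The gap from the open box to the table's −x edge is 823 mm.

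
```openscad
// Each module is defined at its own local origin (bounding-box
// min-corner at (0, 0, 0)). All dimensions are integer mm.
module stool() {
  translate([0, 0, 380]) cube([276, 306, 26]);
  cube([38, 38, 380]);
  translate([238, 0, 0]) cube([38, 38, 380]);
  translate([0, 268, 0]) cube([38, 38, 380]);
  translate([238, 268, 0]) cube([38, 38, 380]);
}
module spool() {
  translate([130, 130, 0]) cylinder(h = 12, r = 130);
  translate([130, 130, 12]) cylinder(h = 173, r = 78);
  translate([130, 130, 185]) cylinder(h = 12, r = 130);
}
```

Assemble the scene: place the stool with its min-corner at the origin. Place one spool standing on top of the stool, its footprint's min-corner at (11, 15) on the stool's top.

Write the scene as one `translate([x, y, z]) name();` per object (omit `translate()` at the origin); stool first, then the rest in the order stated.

stool();
translate([11, 15, 406]) spool();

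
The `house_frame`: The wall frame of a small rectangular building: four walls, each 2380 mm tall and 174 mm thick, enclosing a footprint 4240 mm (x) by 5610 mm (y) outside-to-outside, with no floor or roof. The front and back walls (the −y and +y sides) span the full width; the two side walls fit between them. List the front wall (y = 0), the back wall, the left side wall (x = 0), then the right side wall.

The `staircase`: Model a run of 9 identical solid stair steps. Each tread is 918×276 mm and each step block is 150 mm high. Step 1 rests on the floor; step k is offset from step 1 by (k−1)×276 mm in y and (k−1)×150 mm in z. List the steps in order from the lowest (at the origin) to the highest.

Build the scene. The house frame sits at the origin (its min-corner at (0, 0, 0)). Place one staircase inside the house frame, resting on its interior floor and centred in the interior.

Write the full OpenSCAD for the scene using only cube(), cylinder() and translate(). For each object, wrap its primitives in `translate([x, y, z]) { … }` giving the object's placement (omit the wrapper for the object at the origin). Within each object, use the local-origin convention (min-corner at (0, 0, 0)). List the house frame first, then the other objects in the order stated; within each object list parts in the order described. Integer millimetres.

cube([4240, 174, 2380]);
translate([0, 5436, 0]) cube([4240, 174, 2380]);
translate([0, 174, 0]) cube([174, 5262, 2380]);
translate([4066, 174, 0]) cube([174, 5262, 2380]);
translate([1661, 1563, 0]) {
  cube([918, 276, 150]);
  translate([0, 276, 150]) cube([918, 276, 150]);
  translate([0, 552, 300]) cube([918, 276, 150]);
  translate([0, 828, 450]) cube([918, 276, 150]);
  translate([0, 1104, 600]) cube([918, 276, 150]);
  translate([0, 1380, 750]) cube([918, 276, 150]);
  translate([0, 1656, 900]) cube([918, 276, 150]);
  translate([0, 1932, 1050]) cube([918, 276, 150]);
  translate([0, 2208, 1200]) cube([918, 276, 150]);
}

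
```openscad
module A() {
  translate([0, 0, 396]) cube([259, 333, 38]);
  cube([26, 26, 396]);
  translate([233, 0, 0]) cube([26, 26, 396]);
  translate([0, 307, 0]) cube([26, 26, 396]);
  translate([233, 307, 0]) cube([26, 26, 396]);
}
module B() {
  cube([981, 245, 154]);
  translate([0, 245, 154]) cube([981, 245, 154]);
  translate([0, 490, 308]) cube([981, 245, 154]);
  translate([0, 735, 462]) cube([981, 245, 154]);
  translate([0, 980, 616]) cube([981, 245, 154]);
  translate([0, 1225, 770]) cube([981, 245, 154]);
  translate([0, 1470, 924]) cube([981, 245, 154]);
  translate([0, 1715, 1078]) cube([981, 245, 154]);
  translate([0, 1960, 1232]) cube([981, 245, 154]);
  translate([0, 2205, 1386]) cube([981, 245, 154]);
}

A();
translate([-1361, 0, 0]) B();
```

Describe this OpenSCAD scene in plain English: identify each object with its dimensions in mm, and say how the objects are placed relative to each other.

A is a four-legged stool. The seat is 259×333 mm, 38 mm thick, top at z = 434 mm. It stands on four square legs, each 26×26 mm in cross-section, from z = 0 to the seat underside, each flush with a corner of the seat.

B is a straight staircase of 10 solid steps. Each step is 981 mm wide (x), 245 mm deep (y, the going) and 154 mm tall (the rise). The first step rests on the floor; each subsequent step sits one going further in +y and one rise higher in +z, directly behind and above the previous step with no overlap.

The staircase is on the floor beside the stool on its −x side.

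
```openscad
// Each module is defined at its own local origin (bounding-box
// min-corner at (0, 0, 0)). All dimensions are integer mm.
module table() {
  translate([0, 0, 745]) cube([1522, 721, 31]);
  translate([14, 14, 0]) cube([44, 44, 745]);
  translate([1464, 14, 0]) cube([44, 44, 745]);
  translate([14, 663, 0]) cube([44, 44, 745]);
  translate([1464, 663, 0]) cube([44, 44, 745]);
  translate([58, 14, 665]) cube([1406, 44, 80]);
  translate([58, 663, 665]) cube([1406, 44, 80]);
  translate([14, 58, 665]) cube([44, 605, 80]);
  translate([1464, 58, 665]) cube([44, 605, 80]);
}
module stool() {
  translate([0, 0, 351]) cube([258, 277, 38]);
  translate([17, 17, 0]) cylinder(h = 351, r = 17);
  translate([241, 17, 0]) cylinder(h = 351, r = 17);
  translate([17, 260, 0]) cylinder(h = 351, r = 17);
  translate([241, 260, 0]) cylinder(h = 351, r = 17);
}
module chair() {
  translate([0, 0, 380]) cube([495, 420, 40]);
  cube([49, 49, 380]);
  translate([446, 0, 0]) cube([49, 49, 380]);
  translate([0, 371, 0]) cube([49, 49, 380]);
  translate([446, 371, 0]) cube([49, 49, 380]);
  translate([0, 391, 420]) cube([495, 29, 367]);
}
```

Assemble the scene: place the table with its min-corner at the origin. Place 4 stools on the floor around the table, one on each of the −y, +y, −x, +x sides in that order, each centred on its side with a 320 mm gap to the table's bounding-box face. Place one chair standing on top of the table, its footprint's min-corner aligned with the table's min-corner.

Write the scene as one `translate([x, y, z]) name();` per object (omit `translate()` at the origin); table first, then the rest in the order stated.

table();
translate([632, -597, 0]) stool();
translate([632, 1041, 0]) stool();
translate([-578, 222, 0]) stool();
translate([1842, 222, 0]) stool();
translate([0, 0, 776]) chair();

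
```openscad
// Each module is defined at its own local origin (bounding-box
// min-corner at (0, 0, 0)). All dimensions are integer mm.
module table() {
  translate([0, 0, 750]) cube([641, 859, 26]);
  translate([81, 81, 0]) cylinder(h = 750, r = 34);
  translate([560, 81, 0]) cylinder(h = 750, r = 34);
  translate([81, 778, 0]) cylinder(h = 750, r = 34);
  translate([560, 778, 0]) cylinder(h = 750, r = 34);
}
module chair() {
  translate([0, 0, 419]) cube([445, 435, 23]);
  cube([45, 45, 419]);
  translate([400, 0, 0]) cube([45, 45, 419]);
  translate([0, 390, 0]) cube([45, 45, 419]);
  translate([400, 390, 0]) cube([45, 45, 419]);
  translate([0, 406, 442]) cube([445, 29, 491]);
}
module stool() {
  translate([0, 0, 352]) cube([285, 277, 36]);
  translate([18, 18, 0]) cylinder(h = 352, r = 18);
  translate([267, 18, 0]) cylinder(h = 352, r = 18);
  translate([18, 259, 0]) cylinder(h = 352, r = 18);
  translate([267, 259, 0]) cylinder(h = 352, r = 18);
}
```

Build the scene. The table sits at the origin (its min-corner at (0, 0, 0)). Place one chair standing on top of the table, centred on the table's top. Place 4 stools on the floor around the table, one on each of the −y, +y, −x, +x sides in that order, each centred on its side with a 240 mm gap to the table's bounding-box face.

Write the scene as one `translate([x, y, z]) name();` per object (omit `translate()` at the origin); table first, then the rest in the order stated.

table();
translate([98, 212, 776]) chair();
translate([178, -517, 0]) stool();
translate([178, 1099, 0]) stool();
translate([-525, 291, 0]) stool();
translate([881, 291, 0]) stool();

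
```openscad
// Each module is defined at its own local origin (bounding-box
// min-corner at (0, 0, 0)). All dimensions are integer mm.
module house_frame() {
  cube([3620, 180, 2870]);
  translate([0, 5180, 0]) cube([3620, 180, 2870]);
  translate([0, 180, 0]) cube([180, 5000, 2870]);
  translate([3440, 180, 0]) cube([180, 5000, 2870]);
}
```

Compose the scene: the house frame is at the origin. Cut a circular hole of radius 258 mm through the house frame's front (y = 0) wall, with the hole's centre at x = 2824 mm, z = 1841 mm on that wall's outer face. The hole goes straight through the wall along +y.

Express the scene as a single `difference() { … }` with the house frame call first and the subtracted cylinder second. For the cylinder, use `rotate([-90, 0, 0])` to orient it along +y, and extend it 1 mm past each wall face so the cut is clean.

difference() {
  house_frame();
  translate([2824, -1, 1841]) rotate([-90, 0, 0]) cylinder(h = 182, r = 258);
}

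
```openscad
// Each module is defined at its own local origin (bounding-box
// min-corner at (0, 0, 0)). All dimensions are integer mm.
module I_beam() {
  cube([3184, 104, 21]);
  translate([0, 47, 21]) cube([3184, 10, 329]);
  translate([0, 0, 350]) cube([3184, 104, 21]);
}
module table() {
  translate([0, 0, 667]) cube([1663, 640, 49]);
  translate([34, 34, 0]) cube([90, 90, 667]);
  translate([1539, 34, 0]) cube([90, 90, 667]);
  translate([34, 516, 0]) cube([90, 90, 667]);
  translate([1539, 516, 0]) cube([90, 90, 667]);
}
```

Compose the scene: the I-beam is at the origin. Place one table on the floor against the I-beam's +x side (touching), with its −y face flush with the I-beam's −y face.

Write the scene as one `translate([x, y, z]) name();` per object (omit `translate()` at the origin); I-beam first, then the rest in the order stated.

I_beam();
translate([3184, 0, 0]) table();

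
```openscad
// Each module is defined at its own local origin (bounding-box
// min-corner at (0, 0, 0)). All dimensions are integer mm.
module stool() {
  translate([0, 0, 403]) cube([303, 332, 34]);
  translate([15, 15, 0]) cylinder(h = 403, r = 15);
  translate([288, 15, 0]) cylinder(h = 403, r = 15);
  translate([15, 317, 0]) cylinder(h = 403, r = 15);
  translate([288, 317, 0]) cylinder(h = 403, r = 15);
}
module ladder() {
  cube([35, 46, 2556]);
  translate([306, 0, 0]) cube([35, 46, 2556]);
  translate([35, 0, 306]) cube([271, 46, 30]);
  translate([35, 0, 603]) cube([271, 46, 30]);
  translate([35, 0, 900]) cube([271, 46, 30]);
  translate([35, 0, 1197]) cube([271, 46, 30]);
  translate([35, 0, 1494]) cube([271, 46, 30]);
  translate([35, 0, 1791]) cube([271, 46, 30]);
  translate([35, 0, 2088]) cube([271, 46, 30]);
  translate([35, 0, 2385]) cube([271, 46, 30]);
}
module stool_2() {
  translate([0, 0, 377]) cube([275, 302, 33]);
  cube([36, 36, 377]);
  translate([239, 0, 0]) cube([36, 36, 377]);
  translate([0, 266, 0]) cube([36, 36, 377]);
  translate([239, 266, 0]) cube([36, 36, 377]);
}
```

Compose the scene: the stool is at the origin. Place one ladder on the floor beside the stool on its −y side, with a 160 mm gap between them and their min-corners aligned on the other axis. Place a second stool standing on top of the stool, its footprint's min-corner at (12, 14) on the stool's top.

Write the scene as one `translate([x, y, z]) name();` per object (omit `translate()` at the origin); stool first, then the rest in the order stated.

stool();
translate([0, -206, 0]) ladder();
translate([12, 14, 437]) stool_2();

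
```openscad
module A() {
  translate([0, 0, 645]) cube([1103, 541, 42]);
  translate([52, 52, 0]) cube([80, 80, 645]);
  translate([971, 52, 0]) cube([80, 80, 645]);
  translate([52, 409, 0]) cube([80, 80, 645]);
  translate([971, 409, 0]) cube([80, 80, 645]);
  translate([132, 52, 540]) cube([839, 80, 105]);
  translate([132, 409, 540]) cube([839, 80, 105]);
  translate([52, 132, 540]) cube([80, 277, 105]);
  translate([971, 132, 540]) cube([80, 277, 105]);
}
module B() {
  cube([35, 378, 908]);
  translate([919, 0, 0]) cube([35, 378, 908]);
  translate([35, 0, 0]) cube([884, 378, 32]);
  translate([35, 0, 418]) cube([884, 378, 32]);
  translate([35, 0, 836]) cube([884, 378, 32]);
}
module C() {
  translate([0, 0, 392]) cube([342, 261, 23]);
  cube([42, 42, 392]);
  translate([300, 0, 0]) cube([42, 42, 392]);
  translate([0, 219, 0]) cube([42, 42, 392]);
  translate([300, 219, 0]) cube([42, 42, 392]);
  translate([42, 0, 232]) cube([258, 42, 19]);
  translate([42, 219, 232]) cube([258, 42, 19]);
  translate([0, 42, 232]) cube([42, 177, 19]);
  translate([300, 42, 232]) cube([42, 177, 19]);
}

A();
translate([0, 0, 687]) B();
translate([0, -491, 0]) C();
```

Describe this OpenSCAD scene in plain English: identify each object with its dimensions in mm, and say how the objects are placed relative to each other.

A is a rectangular dining table. The top is 1103×541×42 mm with its upper surface at z = 687 mm. It stands on four 80×80 mm square legs, each inset 52 mm from the nearest pair of top edges, running from the floor to the underside of the top. Four apron rails, 80 mm thick and 105 mm tall, run between adjacent legs with their top edges flush with the underside of the top and their outer faces flush with the legs' outer faces.

B is a bookshelf 954 mm wide overall, 378 mm deep and 908 mm tall. The two sides are 35 mm thick vertical panels. 3 horizontal shelves of 32 mm thickness span between the inner faces of the sides; the lowest shelf sits on the floor and shelves are stacked with a clear vertical gap of 386 mm between each pair.

C is a four-legged stool. The seat is 342×261 mm, 23 mm thick, top at z = 415 mm. It stands on four square legs, each 42×42 mm in cross-section, from z = 0 to the seat underside, each flush with a corner of the seat. Four stretchers, 42 mm wide and 19 mm tall, connect adjacent legs with their undersides at z = 232 mm, each running between the inner faces of the legs it joins and aligned with the legs' outer faces on the other axis.

The bookshelf is on top of the table. The stool is on the floor beside the table on its −y side.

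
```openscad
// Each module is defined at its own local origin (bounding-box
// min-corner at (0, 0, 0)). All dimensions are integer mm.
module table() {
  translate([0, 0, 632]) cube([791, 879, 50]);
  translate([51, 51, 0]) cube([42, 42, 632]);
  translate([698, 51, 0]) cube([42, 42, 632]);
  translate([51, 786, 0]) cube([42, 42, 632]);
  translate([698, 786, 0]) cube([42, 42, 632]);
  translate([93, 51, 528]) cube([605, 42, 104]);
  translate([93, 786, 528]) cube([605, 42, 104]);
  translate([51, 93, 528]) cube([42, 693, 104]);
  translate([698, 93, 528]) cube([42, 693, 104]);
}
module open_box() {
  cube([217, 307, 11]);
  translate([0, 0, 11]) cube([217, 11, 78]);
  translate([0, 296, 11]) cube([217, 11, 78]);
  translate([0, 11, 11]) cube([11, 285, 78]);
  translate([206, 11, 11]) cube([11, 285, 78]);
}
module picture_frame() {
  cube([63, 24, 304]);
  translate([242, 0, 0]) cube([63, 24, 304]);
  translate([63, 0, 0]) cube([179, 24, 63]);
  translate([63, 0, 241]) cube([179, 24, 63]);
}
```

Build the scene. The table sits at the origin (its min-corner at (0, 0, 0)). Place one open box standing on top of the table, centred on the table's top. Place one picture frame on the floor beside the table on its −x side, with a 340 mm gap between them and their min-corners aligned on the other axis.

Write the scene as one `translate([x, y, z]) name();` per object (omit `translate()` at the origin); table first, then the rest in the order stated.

table();
translate([287, 286, 682]) open_box();
translate([-645, 0, 0]) picture_frame();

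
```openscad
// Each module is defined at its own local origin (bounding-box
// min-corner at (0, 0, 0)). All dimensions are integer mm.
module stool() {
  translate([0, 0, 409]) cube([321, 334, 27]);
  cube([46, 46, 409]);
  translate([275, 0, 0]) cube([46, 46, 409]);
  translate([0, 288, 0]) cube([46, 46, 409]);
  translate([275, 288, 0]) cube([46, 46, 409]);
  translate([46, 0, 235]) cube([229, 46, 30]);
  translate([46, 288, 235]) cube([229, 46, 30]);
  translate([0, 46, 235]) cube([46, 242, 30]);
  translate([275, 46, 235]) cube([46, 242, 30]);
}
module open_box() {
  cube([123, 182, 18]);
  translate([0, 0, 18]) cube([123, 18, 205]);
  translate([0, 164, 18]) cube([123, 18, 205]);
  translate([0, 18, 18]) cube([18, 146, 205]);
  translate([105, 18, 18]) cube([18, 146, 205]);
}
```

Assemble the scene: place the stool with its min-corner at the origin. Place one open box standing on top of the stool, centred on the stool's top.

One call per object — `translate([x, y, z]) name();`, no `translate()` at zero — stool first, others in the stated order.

stool();
translate([99, 76, 436]) open_box();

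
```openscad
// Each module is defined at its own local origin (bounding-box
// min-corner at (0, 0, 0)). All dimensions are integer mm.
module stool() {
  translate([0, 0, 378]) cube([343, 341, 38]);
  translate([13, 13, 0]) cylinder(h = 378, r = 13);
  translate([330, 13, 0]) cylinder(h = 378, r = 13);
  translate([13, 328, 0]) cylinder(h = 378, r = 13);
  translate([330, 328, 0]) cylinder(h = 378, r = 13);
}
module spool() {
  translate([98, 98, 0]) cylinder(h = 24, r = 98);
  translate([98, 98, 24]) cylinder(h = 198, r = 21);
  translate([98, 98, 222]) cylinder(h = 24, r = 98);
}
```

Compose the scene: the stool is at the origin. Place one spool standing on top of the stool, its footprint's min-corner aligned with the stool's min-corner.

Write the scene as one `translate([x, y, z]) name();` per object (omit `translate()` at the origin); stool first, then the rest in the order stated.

stool();
translate([0, 0, 416]) spool();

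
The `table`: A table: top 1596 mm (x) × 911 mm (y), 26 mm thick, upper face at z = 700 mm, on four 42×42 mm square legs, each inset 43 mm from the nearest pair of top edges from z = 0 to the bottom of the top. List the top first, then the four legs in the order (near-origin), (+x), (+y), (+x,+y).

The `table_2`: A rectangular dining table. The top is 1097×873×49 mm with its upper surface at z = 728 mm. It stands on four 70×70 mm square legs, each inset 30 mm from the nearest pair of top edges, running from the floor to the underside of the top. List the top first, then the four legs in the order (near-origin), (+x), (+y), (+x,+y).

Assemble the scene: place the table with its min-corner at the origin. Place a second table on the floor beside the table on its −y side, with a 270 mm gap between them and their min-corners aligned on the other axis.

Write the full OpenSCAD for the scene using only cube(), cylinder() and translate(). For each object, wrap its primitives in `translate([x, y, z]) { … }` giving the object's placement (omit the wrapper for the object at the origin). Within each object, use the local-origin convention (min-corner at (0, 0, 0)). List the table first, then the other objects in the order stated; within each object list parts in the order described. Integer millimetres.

translate([0, 0, 674]) cube([1596, 911, 26]);
translate([43, 43, 0]) cube([42, 42, 674]);
translate([1511, 43, 0]) cube([42, 42, 674]);
translate([43, 826, 0]) cube([42, 42, 674]);
translate([1511, 826, 0]) cube([42, 42, 674]);
translate([0, -1143, 0]) {
  translate([0, 0, 679]) cube([1097, 873, 49]);
  translate([30, 30, 0]) cube([70, 70, 679]);
  translate([997, 30, 0]) cube([70, 70, 679]);
  translate([30, 773, 0]) cube([70, 70, 679]);
  translate([997, 773, 0]) cube([70, 70, 679]);
}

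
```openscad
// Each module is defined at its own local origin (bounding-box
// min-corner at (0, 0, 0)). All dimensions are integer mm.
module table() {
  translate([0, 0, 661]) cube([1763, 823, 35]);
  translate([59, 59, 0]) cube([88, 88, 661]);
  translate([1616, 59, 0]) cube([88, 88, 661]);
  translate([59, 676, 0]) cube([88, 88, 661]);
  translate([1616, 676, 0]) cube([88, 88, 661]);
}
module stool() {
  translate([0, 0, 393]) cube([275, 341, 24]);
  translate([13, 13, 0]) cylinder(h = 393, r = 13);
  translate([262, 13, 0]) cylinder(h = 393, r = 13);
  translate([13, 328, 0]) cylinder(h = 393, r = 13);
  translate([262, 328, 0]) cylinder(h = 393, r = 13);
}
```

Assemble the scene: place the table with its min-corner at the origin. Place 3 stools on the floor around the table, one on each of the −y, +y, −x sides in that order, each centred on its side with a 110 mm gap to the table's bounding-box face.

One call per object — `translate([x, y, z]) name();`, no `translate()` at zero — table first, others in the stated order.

table();
translate([744, -451, 0]) stool();
translate([744, 933, 0]) stool();
translate([-385, 241, 0]) stool();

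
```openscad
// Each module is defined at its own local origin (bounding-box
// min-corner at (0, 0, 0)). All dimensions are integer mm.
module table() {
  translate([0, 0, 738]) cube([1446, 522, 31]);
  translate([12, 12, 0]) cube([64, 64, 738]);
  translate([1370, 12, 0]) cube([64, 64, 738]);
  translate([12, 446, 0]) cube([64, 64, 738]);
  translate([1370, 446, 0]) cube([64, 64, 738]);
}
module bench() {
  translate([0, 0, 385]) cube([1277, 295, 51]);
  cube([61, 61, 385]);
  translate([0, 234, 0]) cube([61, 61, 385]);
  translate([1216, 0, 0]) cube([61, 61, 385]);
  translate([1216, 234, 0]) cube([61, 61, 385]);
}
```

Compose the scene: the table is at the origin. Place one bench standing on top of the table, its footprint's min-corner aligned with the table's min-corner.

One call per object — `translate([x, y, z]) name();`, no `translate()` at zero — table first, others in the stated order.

table();
translate([0, 0, 769]) bench();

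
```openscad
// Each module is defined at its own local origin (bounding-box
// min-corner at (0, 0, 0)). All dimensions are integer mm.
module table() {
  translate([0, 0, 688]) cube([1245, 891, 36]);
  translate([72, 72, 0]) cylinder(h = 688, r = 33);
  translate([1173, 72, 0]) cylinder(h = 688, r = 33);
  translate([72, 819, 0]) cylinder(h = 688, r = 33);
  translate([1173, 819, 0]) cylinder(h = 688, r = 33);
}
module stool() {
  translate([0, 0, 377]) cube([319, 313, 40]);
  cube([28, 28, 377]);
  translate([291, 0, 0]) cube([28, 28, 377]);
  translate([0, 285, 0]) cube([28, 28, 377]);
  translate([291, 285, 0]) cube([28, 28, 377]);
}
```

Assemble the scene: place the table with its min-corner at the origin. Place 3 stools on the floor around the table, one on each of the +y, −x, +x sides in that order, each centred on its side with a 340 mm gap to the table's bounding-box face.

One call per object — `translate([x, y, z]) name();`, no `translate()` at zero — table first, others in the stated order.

table();
translate([463, 1231, 0]) stool();
translate([-659, 289, 0]) stool();
translate([1585, 289, 0]) stool();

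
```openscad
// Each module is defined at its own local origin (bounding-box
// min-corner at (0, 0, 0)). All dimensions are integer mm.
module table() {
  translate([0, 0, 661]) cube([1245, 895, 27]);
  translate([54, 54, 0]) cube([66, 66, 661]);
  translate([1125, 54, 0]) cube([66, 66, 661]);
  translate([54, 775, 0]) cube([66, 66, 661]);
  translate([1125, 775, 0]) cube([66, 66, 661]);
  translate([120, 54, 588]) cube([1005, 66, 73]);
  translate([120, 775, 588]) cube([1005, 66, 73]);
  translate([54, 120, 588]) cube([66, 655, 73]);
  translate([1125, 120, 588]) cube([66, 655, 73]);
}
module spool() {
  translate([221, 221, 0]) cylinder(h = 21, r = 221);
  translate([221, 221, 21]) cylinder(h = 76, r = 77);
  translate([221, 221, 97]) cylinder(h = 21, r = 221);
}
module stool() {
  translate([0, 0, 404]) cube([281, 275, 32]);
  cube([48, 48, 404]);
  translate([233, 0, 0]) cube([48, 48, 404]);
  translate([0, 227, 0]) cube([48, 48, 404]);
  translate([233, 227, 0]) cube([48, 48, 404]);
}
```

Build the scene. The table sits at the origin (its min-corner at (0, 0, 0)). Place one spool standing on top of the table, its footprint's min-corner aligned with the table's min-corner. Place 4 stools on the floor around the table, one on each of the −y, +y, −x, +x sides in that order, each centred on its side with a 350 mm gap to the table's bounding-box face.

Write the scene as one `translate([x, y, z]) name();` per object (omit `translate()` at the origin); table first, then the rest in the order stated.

table();
translate([0, 0, 688]) spool();
translate([482, -625, 0]) stool();
translate([482, 1245, 0]) stool();
translate([-631, 310, 0]) stool();
translate([1595, 310, 0]) stool();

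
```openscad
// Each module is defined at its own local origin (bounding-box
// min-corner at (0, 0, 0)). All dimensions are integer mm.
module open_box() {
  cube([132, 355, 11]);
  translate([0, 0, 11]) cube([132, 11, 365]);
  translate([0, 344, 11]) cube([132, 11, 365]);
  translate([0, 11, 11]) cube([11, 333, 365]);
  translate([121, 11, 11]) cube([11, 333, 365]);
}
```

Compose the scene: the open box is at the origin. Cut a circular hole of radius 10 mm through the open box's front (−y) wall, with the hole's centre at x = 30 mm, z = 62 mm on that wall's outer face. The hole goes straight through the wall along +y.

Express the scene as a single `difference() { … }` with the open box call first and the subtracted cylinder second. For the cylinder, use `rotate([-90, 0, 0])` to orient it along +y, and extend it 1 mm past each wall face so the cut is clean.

difference() {
  open_box();
  translate([30, -1, 62]) rotate([-90, 0, 0]) cylinder(h = 13, r = 10);
}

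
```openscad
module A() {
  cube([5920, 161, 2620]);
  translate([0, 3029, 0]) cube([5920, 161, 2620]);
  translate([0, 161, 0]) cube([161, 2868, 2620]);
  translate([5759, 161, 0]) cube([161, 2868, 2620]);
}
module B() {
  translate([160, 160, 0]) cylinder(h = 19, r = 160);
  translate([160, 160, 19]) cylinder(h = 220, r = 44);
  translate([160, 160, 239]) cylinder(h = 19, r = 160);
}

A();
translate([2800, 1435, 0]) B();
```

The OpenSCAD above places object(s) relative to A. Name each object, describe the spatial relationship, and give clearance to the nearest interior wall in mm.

A is a house frame. B is a spool. The spool sits inside the house frame, centred. The clearance to the nearest interior wall is 1274 mm.

Clearances: x = 2639, y = 1274; minimum 1274 mm.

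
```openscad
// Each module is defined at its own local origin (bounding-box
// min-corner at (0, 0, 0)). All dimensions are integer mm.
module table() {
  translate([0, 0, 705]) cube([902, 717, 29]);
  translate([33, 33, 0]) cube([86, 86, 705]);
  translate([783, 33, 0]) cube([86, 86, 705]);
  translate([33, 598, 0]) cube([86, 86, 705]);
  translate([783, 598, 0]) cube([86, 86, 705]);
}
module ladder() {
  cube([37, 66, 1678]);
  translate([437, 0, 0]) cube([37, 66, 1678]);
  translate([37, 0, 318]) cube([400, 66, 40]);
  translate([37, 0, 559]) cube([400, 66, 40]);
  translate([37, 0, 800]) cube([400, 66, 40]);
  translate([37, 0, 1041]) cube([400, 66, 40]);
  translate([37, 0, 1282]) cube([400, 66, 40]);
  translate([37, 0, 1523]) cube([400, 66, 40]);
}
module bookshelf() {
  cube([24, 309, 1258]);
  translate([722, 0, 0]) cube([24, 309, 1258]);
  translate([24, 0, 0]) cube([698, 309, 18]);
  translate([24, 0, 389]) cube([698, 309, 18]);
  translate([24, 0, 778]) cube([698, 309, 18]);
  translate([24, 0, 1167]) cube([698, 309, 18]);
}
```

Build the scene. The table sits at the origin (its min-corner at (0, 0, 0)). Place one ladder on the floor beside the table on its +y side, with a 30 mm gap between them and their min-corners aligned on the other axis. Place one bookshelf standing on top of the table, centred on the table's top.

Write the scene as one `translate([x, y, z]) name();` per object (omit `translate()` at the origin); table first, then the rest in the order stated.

table();
translate([0, 747, 0]) ladder();
translate([78, 204, 734]) bookshelf();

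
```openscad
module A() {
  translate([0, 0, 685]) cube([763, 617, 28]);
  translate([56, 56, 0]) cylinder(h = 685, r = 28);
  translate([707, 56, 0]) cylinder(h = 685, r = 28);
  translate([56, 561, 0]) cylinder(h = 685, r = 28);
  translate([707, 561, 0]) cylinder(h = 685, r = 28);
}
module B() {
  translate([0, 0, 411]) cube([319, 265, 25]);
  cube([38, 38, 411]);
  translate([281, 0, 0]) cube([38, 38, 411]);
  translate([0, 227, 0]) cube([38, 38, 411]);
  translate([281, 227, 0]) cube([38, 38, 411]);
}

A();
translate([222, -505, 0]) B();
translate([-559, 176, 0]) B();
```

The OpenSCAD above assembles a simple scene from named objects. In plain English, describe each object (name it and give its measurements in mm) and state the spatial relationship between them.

A is a table with a 763×617 mm rectangular top, 28 mm thick, top surface at z = 713 mm, supported by four round legs of 56 mm diameter, each leg's bounding box inset 28 mm from the nearest pair of top edges, running from the floor.

B is a simple wooden stool: a rectangular seat 319 mm (x) by 265 mm (y), 25 mm thick, top face at z = 436 mm, on four square legs, each 38×38 mm in cross-section. The legs rest on z = 0, each flush with a corner of the seat.

Two stools sit around the table at the −y, −x sides.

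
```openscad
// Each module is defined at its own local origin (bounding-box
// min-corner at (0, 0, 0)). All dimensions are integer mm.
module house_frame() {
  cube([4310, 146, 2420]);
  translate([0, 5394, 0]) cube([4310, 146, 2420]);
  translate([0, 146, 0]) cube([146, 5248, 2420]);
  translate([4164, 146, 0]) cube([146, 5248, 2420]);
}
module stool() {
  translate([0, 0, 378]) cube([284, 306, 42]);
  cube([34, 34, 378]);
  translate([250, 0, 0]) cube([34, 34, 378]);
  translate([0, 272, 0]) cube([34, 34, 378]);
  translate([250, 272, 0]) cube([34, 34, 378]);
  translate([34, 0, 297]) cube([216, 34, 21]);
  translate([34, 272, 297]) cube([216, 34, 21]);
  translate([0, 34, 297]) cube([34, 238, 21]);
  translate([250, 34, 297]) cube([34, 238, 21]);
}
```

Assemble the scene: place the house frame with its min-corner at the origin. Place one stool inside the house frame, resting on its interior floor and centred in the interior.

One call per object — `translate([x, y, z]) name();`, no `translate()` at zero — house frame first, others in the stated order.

house_frame();
translate([2013, 2617, 0]) stool();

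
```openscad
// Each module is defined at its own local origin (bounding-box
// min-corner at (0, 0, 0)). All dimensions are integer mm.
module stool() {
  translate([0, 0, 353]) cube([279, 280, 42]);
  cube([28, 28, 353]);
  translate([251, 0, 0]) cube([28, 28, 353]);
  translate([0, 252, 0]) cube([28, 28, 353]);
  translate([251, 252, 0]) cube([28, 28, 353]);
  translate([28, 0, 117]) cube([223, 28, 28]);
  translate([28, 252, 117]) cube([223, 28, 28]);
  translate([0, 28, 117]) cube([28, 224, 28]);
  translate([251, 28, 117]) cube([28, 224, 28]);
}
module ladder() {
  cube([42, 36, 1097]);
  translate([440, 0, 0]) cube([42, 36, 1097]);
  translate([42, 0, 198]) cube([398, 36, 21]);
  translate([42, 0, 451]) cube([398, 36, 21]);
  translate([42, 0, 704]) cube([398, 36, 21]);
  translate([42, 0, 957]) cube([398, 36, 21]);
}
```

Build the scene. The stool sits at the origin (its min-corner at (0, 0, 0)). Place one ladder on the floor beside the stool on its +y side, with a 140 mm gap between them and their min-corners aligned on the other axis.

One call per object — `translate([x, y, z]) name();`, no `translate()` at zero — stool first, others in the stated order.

stool();
translate([0, 420, 0]) ladder();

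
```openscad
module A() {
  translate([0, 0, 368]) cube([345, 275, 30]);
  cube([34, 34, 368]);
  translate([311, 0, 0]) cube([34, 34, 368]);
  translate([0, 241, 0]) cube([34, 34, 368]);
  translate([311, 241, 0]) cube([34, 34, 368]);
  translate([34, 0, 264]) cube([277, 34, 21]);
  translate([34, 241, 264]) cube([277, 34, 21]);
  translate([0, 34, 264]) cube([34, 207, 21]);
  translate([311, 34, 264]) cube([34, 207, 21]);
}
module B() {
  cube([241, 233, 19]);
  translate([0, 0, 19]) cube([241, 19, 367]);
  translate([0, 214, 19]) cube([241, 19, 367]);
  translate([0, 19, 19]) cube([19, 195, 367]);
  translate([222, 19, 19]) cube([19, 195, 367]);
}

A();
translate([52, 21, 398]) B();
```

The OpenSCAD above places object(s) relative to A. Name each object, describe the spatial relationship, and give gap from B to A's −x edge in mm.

A is a stool. B is an open box. The open box is on top of the stool, centred. The gap from the open box to the stool's −x edge is 52 mm.

The open box's min-x is at 52; the stool's min-x is 0; gap = 52 mm.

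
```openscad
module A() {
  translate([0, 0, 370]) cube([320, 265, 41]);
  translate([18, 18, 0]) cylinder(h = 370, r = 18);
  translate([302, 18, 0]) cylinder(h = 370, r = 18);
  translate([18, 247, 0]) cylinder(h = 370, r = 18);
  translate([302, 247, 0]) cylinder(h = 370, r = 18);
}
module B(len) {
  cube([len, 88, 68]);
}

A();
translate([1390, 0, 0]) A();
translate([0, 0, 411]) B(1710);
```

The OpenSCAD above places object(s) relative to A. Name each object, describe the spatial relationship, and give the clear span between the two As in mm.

Second stool starts at x = 1390; first ends at x = 320; clear span = 1390 − 320 = 1070 mm.

A is a stool. B is a beam. A beam spans the tops of two stools. The clear span between the two stools is 1070 mm.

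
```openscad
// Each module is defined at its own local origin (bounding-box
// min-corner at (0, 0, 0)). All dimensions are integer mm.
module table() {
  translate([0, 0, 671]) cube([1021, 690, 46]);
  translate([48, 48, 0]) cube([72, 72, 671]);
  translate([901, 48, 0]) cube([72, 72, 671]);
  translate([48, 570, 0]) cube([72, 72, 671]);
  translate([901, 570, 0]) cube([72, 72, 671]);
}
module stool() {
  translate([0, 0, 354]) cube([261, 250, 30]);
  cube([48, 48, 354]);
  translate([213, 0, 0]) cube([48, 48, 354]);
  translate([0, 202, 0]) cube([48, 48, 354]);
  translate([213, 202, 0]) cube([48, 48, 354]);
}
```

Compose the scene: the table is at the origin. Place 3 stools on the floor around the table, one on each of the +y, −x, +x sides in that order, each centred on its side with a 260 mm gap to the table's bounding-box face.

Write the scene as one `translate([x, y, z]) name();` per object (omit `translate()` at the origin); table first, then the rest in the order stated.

table();
translate([380, 950, 0]) stool();
translate([-521, 220, 0]) stool();
translate([1281, 220, 0]) stool();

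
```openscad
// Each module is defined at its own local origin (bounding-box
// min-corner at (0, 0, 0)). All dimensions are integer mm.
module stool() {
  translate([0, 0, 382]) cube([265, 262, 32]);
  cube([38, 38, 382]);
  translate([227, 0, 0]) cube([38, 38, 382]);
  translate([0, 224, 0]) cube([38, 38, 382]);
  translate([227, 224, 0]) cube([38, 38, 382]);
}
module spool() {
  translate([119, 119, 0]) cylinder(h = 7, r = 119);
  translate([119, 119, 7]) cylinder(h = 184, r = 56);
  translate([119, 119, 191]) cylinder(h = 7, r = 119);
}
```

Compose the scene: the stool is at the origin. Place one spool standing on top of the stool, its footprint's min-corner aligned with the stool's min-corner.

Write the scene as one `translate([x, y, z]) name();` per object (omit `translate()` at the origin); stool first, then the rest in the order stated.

stool();
translate([0, 0, 414]) spool();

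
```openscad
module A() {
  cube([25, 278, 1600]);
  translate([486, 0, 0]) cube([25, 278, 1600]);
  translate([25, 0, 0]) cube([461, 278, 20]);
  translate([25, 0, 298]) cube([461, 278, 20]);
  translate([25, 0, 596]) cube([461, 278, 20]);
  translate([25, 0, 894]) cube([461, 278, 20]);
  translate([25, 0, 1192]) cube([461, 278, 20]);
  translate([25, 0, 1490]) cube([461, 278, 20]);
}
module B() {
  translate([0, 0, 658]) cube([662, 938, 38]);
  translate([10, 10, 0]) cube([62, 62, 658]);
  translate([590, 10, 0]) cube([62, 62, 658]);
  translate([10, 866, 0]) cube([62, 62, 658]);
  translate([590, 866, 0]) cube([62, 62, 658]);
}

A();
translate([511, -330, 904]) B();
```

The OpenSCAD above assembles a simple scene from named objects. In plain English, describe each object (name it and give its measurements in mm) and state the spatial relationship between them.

A is a bookshelf 511 mm wide overall, 278 mm deep and 1600 mm tall. The two sides are 25 mm thick vertical panels. 6 horizontal shelves of 20 mm thickness span between the inner faces of the sides; the lowest shelf sits on the floor and shelves are stacked with a clear vertical gap of 278 mm between each pair.

B is a rectangular dining table. The top is 662×938×38 mm with its upper surface at z = 696 mm. It stands on four 62×62 mm square legs, each inset 10 mm from the nearest pair of top edges, running from the floor to the underside of the top.

The table is beside the bookshelf with their tops flush at z = 1600.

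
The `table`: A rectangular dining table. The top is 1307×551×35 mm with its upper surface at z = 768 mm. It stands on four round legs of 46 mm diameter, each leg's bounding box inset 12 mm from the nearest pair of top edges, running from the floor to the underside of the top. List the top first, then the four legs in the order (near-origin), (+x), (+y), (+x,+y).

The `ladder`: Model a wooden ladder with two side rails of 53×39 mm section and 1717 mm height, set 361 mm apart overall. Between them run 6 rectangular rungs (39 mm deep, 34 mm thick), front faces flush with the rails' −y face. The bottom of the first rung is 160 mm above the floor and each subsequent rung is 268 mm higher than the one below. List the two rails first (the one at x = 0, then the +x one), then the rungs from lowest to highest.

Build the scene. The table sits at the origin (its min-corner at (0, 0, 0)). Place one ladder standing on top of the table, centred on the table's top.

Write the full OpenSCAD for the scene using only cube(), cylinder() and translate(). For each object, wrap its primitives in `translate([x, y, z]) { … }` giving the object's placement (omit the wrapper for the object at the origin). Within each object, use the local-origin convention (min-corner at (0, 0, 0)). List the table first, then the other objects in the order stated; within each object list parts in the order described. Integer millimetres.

translate([0, 0, 733]) cube([1307, 551, 35]);
translate([35, 35, 0]) cylinder(h = 733, r = 23);
translate([1272, 35, 0]) cylinder(h = 733, r = 23);
translate([35, 516, 0]) cylinder(h = 733, r = 23);
translate([1272, 516, 0]) cylinder(h = 733, r = 23);
translate([473, 256, 768]) {
  cube([53, 39, 1717]);
  translate([308, 0, 0]) cube([53, 39, 1717]);
  translate([53, 0, 160]) cube([255, 39, 34]);
  translate([53, 0, 428]) cube([255, 39, 34]);
  translate([53, 0, 696]) cube([255, 39, 34]);
  translate([53, 0, 964]) cube([255, 39, 34]);
  translate([53, 0, 1232]) cube([255, 39, 34]);
  translate([53, 0, 1500]) cube([255, 39, 34]);
}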